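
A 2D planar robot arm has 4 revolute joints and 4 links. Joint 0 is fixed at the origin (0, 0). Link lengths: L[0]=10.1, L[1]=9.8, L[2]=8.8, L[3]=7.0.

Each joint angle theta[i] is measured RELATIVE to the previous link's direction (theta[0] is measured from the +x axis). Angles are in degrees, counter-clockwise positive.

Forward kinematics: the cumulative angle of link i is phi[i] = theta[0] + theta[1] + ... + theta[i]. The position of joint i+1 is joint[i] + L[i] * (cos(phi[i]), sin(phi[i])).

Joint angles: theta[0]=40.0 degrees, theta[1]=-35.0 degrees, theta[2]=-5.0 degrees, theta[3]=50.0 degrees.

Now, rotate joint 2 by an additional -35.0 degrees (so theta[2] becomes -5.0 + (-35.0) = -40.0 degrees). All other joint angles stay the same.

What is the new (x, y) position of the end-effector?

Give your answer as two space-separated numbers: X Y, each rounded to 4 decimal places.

Answer: 31.4698 4.1105

Derivation:
joint[0] = (0.0000, 0.0000)  (base)
link 0: phi[0] = 40 = 40 deg
  cos(40 deg) = 0.7660, sin(40 deg) = 0.6428
  joint[1] = (0.0000, 0.0000) + 10.1 * (0.7660, 0.6428) = (0.0000 + 7.7370, 0.0000 + 6.4922) = (7.7370, 6.4922)
link 1: phi[1] = 40 + -35 = 5 deg
  cos(5 deg) = 0.9962, sin(5 deg) = 0.0872
  joint[2] = (7.7370, 6.4922) + 9.8 * (0.9962, 0.0872) = (7.7370 + 9.7627, 6.4922 + 0.8541) = (17.4998, 7.3463)
link 2: phi[2] = 40 + -35 + -40 = -35 deg
  cos(-35 deg) = 0.8192, sin(-35 deg) = -0.5736
  joint[3] = (17.4998, 7.3463) + 8.8 * (0.8192, -0.5736) = (17.4998 + 7.2085, 7.3463 + -5.0475) = (24.7083, 2.2988)
link 3: phi[3] = 40 + -35 + -40 + 50 = 15 deg
  cos(15 deg) = 0.9659, sin(15 deg) = 0.2588
  joint[4] = (24.7083, 2.2988) + 7 * (0.9659, 0.2588) = (24.7083 + 6.7615, 2.2988 + 1.8117) = (31.4698, 4.1105)
End effector: (31.4698, 4.1105)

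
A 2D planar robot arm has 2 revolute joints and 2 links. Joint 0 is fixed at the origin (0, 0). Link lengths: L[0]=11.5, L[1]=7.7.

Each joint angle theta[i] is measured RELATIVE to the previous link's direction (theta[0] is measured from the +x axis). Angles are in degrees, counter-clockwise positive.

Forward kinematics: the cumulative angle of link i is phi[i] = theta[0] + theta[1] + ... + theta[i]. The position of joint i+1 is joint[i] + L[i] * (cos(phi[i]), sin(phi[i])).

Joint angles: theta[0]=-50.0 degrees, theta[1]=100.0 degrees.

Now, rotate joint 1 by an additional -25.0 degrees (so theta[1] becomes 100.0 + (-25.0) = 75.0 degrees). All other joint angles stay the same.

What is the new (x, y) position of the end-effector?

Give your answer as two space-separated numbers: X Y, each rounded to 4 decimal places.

joint[0] = (0.0000, 0.0000)  (base)
link 0: phi[0] = -50 = -50 deg
  cos(-50 deg) = 0.6428, sin(-50 deg) = -0.7660
  joint[1] = (0.0000, 0.0000) + 11.5 * (0.6428, -0.7660) = (0.0000 + 7.3921, 0.0000 + -8.8095) = (7.3921, -8.8095)
link 1: phi[1] = -50 + 75 = 25 deg
  cos(25 deg) = 0.9063, sin(25 deg) = 0.4226
  joint[2] = (7.3921, -8.8095) + 7.7 * (0.9063, 0.4226) = (7.3921 + 6.9786, -8.8095 + 3.2542) = (14.3706, -5.5554)
End effector: (14.3706, -5.5554)

Answer: 14.3706 -5.5554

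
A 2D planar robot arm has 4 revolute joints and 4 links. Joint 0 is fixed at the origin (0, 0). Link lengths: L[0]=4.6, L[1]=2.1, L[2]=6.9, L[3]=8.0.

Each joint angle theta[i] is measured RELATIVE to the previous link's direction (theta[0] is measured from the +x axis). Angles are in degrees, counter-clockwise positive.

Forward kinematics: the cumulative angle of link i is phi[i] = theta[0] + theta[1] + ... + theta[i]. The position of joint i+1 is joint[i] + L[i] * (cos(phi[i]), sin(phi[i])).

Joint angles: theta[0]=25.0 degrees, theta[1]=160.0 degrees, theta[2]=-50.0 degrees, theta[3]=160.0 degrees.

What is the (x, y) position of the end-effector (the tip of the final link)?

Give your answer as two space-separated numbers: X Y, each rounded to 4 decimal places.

Answer: 0.5789 -0.6104

Derivation:
joint[0] = (0.0000, 0.0000)  (base)
link 0: phi[0] = 25 = 25 deg
  cos(25 deg) = 0.9063, sin(25 deg) = 0.4226
  joint[1] = (0.0000, 0.0000) + 4.6 * (0.9063, 0.4226) = (0.0000 + 4.1690, 0.0000 + 1.9440) = (4.1690, 1.9440)
link 1: phi[1] = 25 + 160 = 185 deg
  cos(185 deg) = -0.9962, sin(185 deg) = -0.0872
  joint[2] = (4.1690, 1.9440) + 2.1 * (-0.9962, -0.0872) = (4.1690 + -2.0920, 1.9440 + -0.1830) = (2.0770, 1.7610)
link 2: phi[2] = 25 + 160 + -50 = 135 deg
  cos(135 deg) = -0.7071, sin(135 deg) = 0.7071
  joint[3] = (2.0770, 1.7610) + 6.9 * (-0.7071, 0.7071) = (2.0770 + -4.8790, 1.7610 + 4.8790) = (-2.8020, 6.6401)
link 3: phi[3] = 25 + 160 + -50 + 160 = 295 deg
  cos(295 deg) = 0.4226, sin(295 deg) = -0.9063
  joint[4] = (-2.8020, 6.6401) + 8 * (0.4226, -0.9063) = (-2.8020 + 3.3809, 6.6401 + -7.2505) = (0.5789, -0.6104)
End effector: (0.5789, -0.6104)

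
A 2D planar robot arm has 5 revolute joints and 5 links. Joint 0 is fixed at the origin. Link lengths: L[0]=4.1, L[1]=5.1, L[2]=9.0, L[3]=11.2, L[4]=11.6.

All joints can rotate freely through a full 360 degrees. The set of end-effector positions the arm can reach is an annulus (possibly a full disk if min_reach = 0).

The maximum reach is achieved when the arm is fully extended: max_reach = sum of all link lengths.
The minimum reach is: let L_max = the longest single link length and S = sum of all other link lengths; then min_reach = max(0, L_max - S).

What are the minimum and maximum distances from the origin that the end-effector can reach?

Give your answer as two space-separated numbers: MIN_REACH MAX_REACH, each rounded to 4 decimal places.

Link lengths: [4.1, 5.1, 9.0, 11.2, 11.6]
max_reach = 4.1 + 5.1 + 9 + 11.2 + 11.6 = 41
L_max = max([4.1, 5.1, 9.0, 11.2, 11.6]) = 11.6
S (sum of others) = 41 - 11.6 = 29.4
min_reach = max(0, 11.6 - 29.4) = max(0, -17.8) = 0

Answer: 0.0000 41.0000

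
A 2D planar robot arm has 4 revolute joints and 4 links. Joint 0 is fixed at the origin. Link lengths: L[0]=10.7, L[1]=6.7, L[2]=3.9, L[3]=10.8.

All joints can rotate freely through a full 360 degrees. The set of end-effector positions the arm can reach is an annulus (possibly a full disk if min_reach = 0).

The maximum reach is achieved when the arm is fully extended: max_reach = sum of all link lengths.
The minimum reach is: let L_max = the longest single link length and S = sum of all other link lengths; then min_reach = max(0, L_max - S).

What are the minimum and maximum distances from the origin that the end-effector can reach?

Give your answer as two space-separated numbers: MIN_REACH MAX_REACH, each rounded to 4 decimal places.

Answer: 0.0000 32.1000

Derivation:
Link lengths: [10.7, 6.7, 3.9, 10.8]
max_reach = 10.7 + 6.7 + 3.9 + 10.8 = 32.1
L_max = max([10.7, 6.7, 3.9, 10.8]) = 10.8
S (sum of others) = 32.1 - 10.8 = 21.3
min_reach = max(0, 10.8 - 21.3) = max(0, -10.5) = 0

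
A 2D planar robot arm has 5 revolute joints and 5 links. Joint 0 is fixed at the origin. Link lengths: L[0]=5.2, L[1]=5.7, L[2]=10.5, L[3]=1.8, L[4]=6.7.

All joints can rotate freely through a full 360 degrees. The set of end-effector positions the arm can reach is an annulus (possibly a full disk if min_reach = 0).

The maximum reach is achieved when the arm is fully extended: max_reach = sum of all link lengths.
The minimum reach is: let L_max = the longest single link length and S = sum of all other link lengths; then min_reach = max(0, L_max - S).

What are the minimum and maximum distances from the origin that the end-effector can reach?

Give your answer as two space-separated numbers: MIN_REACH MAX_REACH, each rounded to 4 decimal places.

Link lengths: [5.2, 5.7, 10.5, 1.8, 6.7]
max_reach = 5.2 + 5.7 + 10.5 + 1.8 + 6.7 = 29.9
L_max = max([5.2, 5.7, 10.5, 1.8, 6.7]) = 10.5
S (sum of others) = 29.9 - 10.5 = 19.4
min_reach = max(0, 10.5 - 19.4) = max(0, -8.9) = 0

Answer: 0.0000 29.9000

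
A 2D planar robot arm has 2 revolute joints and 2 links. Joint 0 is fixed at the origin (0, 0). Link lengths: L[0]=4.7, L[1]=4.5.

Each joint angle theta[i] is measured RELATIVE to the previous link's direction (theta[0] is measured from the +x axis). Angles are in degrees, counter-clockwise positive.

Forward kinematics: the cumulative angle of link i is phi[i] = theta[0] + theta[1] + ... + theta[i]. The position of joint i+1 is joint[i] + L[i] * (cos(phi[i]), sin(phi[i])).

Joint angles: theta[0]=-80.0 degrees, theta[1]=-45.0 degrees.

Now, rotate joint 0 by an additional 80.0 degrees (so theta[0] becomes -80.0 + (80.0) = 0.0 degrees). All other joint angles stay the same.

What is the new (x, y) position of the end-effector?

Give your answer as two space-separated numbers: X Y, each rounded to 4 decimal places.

Answer: 7.8820 -3.1820

Derivation:
joint[0] = (0.0000, 0.0000)  (base)
link 0: phi[0] = 0 = 0 deg
  cos(0 deg) = 1.0000, sin(0 deg) = 0.0000
  joint[1] = (0.0000, 0.0000) + 4.7 * (1.0000, 0.0000) = (0.0000 + 4.7000, 0.0000 + 0.0000) = (4.7000, 0.0000)
link 1: phi[1] = 0 + -45 = -45 deg
  cos(-45 deg) = 0.7071, sin(-45 deg) = -0.7071
  joint[2] = (4.7000, 0.0000) + 4.5 * (0.7071, -0.7071) = (4.7000 + 3.1820, 0.0000 + -3.1820) = (7.8820, -3.1820)
End effector: (7.8820, -3.1820)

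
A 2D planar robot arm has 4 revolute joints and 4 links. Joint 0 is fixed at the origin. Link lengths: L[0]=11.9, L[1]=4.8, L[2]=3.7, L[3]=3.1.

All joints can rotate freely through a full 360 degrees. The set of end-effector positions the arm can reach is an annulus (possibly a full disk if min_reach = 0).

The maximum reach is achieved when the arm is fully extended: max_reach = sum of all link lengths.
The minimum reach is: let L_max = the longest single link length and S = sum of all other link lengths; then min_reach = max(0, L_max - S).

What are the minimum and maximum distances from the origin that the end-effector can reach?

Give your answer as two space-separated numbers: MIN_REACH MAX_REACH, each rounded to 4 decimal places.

Link lengths: [11.9, 4.8, 3.7, 3.1]
max_reach = 11.9 + 4.8 + 3.7 + 3.1 = 23.5
L_max = max([11.9, 4.8, 3.7, 3.1]) = 11.9
S (sum of others) = 23.5 - 11.9 = 11.6
min_reach = max(0, 11.9 - 11.6) = max(0, 0.3) = 0.3

Answer: 0.3000 23.5000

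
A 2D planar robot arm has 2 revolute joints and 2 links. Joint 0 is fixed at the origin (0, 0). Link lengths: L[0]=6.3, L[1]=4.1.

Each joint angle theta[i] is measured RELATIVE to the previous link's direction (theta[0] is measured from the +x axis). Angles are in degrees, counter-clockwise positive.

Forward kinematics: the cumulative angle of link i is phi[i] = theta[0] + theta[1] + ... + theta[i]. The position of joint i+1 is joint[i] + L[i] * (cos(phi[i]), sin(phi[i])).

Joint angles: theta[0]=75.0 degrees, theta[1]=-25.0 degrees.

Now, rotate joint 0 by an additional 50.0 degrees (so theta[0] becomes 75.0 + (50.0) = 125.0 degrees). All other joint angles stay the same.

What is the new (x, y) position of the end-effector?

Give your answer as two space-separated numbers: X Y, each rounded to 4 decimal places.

joint[0] = (0.0000, 0.0000)  (base)
link 0: phi[0] = 125 = 125 deg
  cos(125 deg) = -0.5736, sin(125 deg) = 0.8192
  joint[1] = (0.0000, 0.0000) + 6.3 * (-0.5736, 0.8192) = (0.0000 + -3.6135, 0.0000 + 5.1607) = (-3.6135, 5.1607)
link 1: phi[1] = 125 + -25 = 100 deg
  cos(100 deg) = -0.1736, sin(100 deg) = 0.9848
  joint[2] = (-3.6135, 5.1607) + 4.1 * (-0.1736, 0.9848) = (-3.6135 + -0.7120, 5.1607 + 4.0377) = (-4.3255, 9.1984)
End effector: (-4.3255, 9.1984)

Answer: -4.3255 9.1984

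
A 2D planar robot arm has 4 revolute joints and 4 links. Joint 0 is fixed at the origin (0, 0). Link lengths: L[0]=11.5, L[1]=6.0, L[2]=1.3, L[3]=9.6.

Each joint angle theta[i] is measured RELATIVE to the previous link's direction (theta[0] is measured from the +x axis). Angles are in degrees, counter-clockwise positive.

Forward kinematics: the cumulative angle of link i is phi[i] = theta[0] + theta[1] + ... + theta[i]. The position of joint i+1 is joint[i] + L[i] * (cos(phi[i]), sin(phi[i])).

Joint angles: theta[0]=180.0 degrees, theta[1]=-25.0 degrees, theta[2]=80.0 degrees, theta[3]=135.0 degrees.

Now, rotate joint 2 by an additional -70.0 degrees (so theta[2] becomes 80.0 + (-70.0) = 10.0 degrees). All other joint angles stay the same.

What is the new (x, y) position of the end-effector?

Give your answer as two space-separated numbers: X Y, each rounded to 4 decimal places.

Answer: -13.3936 -5.4417

Derivation:
joint[0] = (0.0000, 0.0000)  (base)
link 0: phi[0] = 180 = 180 deg
  cos(180 deg) = -1.0000, sin(180 deg) = 0.0000
  joint[1] = (0.0000, 0.0000) + 11.5 * (-1.0000, 0.0000) = (0.0000 + -11.5000, 0.0000 + 0.0000) = (-11.5000, 0.0000)
link 1: phi[1] = 180 + -25 = 155 deg
  cos(155 deg) = -0.9063, sin(155 deg) = 0.4226
  joint[2] = (-11.5000, 0.0000) + 6 * (-0.9063, 0.4226) = (-11.5000 + -5.4378, 0.0000 + 2.5357) = (-16.9378, 2.5357)
link 2: phi[2] = 180 + -25 + 10 = 165 deg
  cos(165 deg) = -0.9659, sin(165 deg) = 0.2588
  joint[3] = (-16.9378, 2.5357) + 1.3 * (-0.9659, 0.2588) = (-16.9378 + -1.2557, 2.5357 + 0.3365) = (-18.1936, 2.8722)
link 3: phi[3] = 180 + -25 + 10 + 135 = 300 deg
  cos(300 deg) = 0.5000, sin(300 deg) = -0.8660
  joint[4] = (-18.1936, 2.8722) + 9.6 * (0.5000, -0.8660) = (-18.1936 + 4.8000, 2.8722 + -8.3138) = (-13.3936, -5.4417)
End effector: (-13.3936, -5.4417)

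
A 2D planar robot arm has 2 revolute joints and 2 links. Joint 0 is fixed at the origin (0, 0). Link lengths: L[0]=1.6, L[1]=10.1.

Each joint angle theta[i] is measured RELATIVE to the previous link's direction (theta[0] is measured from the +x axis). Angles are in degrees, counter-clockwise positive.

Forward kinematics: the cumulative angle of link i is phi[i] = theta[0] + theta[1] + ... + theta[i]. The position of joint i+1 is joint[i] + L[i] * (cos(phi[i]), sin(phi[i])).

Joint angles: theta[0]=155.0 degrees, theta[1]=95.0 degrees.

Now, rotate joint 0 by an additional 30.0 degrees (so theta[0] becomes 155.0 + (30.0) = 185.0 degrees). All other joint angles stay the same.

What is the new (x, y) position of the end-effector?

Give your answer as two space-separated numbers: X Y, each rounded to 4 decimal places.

joint[0] = (0.0000, 0.0000)  (base)
link 0: phi[0] = 185 = 185 deg
  cos(185 deg) = -0.9962, sin(185 deg) = -0.0872
  joint[1] = (0.0000, 0.0000) + 1.6 * (-0.9962, -0.0872) = (0.0000 + -1.5939, 0.0000 + -0.1394) = (-1.5939, -0.1394)
link 1: phi[1] = 185 + 95 = 280 deg
  cos(280 deg) = 0.1736, sin(280 deg) = -0.9848
  joint[2] = (-1.5939, -0.1394) + 10.1 * (0.1736, -0.9848) = (-1.5939 + 1.7538, -0.1394 + -9.9466) = (0.1599, -10.0860)
End effector: (0.1599, -10.0860)

Answer: 0.1599 -10.0860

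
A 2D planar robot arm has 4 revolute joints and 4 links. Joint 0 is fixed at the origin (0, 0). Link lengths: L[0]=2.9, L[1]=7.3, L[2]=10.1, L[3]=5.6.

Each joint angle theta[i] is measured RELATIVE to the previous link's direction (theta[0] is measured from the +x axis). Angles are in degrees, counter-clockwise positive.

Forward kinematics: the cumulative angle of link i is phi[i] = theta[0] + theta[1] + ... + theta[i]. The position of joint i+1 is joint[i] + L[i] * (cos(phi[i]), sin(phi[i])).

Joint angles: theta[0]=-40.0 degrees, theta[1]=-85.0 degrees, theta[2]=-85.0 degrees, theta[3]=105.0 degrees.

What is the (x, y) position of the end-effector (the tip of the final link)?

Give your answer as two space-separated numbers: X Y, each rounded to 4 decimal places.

Answer: -12.1618 -8.2031

Derivation:
joint[0] = (0.0000, 0.0000)  (base)
link 0: phi[0] = -40 = -40 deg
  cos(-40 deg) = 0.7660, sin(-40 deg) = -0.6428
  joint[1] = (0.0000, 0.0000) + 2.9 * (0.7660, -0.6428) = (0.0000 + 2.2215, 0.0000 + -1.8641) = (2.2215, -1.8641)
link 1: phi[1] = -40 + -85 = -125 deg
  cos(-125 deg) = -0.5736, sin(-125 deg) = -0.8192
  joint[2] = (2.2215, -1.8641) + 7.3 * (-0.5736, -0.8192) = (2.2215 + -4.1871, -1.8641 + -5.9798) = (-1.9656, -7.8439)
link 2: phi[2] = -40 + -85 + -85 = -210 deg
  cos(-210 deg) = -0.8660, sin(-210 deg) = 0.5000
  joint[3] = (-1.9656, -7.8439) + 10.1 * (-0.8660, 0.5000) = (-1.9656 + -8.7469, -7.8439 + 5.0500) = (-10.7124, -2.7939)
link 3: phi[3] = -40 + -85 + -85 + 105 = -105 deg
  cos(-105 deg) = -0.2588, sin(-105 deg) = -0.9659
  joint[4] = (-10.7124, -2.7939) + 5.6 * (-0.2588, -0.9659) = (-10.7124 + -1.4494, -2.7939 + -5.4092) = (-12.1618, -8.2031)
End effector: (-12.1618, -8.2031)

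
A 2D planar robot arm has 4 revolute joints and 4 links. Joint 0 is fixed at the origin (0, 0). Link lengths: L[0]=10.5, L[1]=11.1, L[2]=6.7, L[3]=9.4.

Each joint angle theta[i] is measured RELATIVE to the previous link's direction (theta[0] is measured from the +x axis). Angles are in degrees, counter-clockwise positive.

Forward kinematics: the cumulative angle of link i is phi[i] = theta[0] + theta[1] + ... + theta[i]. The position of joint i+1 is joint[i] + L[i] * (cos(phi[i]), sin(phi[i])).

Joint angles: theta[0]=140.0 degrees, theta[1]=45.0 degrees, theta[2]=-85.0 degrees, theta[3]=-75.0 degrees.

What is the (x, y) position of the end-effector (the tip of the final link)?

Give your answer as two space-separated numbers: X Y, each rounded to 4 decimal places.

joint[0] = (0.0000, 0.0000)  (base)
link 0: phi[0] = 140 = 140 deg
  cos(140 deg) = -0.7660, sin(140 deg) = 0.6428
  joint[1] = (0.0000, 0.0000) + 10.5 * (-0.7660, 0.6428) = (0.0000 + -8.0435, 0.0000 + 6.7493) = (-8.0435, 6.7493)
link 1: phi[1] = 140 + 45 = 185 deg
  cos(185 deg) = -0.9962, sin(185 deg) = -0.0872
  joint[2] = (-8.0435, 6.7493) + 11.1 * (-0.9962, -0.0872) = (-8.0435 + -11.0578, 6.7493 + -0.9674) = (-19.1012, 5.7818)
link 2: phi[2] = 140 + 45 + -85 = 100 deg
  cos(100 deg) = -0.1736, sin(100 deg) = 0.9848
  joint[3] = (-19.1012, 5.7818) + 6.7 * (-0.1736, 0.9848) = (-19.1012 + -1.1634, 5.7818 + 6.5982) = (-20.2647, 12.3801)
link 3: phi[3] = 140 + 45 + -85 + -75 = 25 deg
  cos(25 deg) = 0.9063, sin(25 deg) = 0.4226
  joint[4] = (-20.2647, 12.3801) + 9.4 * (0.9063, 0.4226) = (-20.2647 + 8.5193, 12.3801 + 3.9726) = (-11.7454, 16.3527)
End effector: (-11.7454, 16.3527)

Answer: -11.7454 16.3527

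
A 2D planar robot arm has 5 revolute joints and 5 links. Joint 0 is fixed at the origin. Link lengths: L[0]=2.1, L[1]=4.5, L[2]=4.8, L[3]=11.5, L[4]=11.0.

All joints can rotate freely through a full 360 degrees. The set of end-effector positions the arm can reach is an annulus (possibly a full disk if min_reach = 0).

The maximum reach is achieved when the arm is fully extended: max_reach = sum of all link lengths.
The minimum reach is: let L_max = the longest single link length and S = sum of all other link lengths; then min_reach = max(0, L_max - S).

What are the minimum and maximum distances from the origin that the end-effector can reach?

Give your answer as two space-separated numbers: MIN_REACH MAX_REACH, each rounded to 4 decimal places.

Answer: 0.0000 33.9000

Derivation:
Link lengths: [2.1, 4.5, 4.8, 11.5, 11.0]
max_reach = 2.1 + 4.5 + 4.8 + 11.5 + 11 = 33.9
L_max = max([2.1, 4.5, 4.8, 11.5, 11.0]) = 11.5
S (sum of others) = 33.9 - 11.5 = 22.4
min_reach = max(0, 11.5 - 22.4) = max(0, -10.9) = 0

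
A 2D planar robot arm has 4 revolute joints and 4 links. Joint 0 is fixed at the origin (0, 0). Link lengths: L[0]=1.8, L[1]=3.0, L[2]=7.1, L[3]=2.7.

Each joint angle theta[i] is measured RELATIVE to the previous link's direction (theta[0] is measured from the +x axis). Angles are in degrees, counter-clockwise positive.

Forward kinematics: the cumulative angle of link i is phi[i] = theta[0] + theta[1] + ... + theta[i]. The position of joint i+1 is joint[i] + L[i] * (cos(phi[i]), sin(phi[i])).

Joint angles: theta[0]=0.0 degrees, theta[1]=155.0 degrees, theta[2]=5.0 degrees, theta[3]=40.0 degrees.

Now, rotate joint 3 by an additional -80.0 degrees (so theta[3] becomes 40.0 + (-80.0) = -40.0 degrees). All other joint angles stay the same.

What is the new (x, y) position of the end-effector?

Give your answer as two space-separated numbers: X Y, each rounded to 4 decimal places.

joint[0] = (0.0000, 0.0000)  (base)
link 0: phi[0] = 0 = 0 deg
  cos(0 deg) = 1.0000, sin(0 deg) = 0.0000
  joint[1] = (0.0000, 0.0000) + 1.8 * (1.0000, 0.0000) = (0.0000 + 1.8000, 0.0000 + 0.0000) = (1.8000, 0.0000)
link 1: phi[1] = 0 + 155 = 155 deg
  cos(155 deg) = -0.9063, sin(155 deg) = 0.4226
  joint[2] = (1.8000, 0.0000) + 3 * (-0.9063, 0.4226) = (1.8000 + -2.7189, 0.0000 + 1.2679) = (-0.9189, 1.2679)
link 2: phi[2] = 0 + 155 + 5 = 160 deg
  cos(160 deg) = -0.9397, sin(160 deg) = 0.3420
  joint[3] = (-0.9189, 1.2679) + 7.1 * (-0.9397, 0.3420) = (-0.9189 + -6.6718, 1.2679 + 2.4283) = (-7.5907, 3.6962)
link 3: phi[3] = 0 + 155 + 5 + -40 = 120 deg
  cos(120 deg) = -0.5000, sin(120 deg) = 0.8660
  joint[4] = (-7.5907, 3.6962) + 2.7 * (-0.5000, 0.8660) = (-7.5907 + -1.3500, 3.6962 + 2.3383) = (-8.9407, 6.0345)
End effector: (-8.9407, 6.0345)

Answer: -8.9407 6.0345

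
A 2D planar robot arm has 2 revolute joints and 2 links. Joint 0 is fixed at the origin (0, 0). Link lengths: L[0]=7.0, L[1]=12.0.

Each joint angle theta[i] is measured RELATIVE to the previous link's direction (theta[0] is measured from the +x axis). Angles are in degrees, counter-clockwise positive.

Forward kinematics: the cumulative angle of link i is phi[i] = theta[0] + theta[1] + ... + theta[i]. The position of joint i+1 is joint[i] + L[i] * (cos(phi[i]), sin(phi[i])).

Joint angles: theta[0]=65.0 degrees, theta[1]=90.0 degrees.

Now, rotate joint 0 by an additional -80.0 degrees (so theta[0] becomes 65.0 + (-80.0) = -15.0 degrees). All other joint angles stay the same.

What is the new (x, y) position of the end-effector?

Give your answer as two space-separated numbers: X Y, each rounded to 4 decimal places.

joint[0] = (0.0000, 0.0000)  (base)
link 0: phi[0] = -15 = -15 deg
  cos(-15 deg) = 0.9659, sin(-15 deg) = -0.2588
  joint[1] = (0.0000, 0.0000) + 7 * (0.9659, -0.2588) = (0.0000 + 6.7615, 0.0000 + -1.8117) = (6.7615, -1.8117)
link 1: phi[1] = -15 + 90 = 75 deg
  cos(75 deg) = 0.2588, sin(75 deg) = 0.9659
  joint[2] = (6.7615, -1.8117) + 12 * (0.2588, 0.9659) = (6.7615 + 3.1058, -1.8117 + 11.5911) = (9.8673, 9.7794)
End effector: (9.8673, 9.7794)

Answer: 9.8673 9.7794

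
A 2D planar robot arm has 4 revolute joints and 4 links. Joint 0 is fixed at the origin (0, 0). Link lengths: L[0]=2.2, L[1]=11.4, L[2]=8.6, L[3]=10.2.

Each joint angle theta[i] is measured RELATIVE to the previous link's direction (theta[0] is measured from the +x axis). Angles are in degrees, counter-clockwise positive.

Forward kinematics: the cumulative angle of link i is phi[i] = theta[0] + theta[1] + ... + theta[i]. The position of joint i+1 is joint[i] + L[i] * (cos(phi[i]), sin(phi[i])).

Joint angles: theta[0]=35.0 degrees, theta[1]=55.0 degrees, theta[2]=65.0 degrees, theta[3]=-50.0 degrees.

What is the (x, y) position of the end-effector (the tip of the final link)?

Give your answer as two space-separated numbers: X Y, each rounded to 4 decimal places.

Answer: -8.6321 26.1488

Derivation:
joint[0] = (0.0000, 0.0000)  (base)
link 0: phi[0] = 35 = 35 deg
  cos(35 deg) = 0.8192, sin(35 deg) = 0.5736
  joint[1] = (0.0000, 0.0000) + 2.2 * (0.8192, 0.5736) = (0.0000 + 1.8021, 0.0000 + 1.2619) = (1.8021, 1.2619)
link 1: phi[1] = 35 + 55 = 90 deg
  cos(90 deg) = 0.0000, sin(90 deg) = 1.0000
  joint[2] = (1.8021, 1.2619) + 11.4 * (0.0000, 1.0000) = (1.8021 + 0.0000, 1.2619 + 11.4000) = (1.8021, 12.6619)
link 2: phi[2] = 35 + 55 + 65 = 155 deg
  cos(155 deg) = -0.9063, sin(155 deg) = 0.4226
  joint[3] = (1.8021, 12.6619) + 8.6 * (-0.9063, 0.4226) = (1.8021 + -7.7942, 12.6619 + 3.6345) = (-5.9921, 16.2964)
link 3: phi[3] = 35 + 55 + 65 + -50 = 105 deg
  cos(105 deg) = -0.2588, sin(105 deg) = 0.9659
  joint[4] = (-5.9921, 16.2964) + 10.2 * (-0.2588, 0.9659) = (-5.9921 + -2.6400, 16.2964 + 9.8524) = (-8.6321, 26.1488)
End effector: (-8.6321, 26.1488)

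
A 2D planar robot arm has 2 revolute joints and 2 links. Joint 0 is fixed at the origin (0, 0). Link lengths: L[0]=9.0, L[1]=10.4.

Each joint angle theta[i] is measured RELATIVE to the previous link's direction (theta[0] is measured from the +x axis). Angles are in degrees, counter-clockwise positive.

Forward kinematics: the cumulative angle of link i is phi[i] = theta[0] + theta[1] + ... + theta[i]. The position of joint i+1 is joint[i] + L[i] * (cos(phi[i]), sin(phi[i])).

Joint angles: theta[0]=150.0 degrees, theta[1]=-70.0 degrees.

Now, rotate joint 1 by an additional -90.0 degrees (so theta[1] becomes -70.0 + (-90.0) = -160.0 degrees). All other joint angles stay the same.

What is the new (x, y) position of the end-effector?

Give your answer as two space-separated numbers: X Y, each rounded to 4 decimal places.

joint[0] = (0.0000, 0.0000)  (base)
link 0: phi[0] = 150 = 150 deg
  cos(150 deg) = -0.8660, sin(150 deg) = 0.5000
  joint[1] = (0.0000, 0.0000) + 9 * (-0.8660, 0.5000) = (0.0000 + -7.7942, 0.0000 + 4.5000) = (-7.7942, 4.5000)
link 1: phi[1] = 150 + -160 = -10 deg
  cos(-10 deg) = 0.9848, sin(-10 deg) = -0.1736
  joint[2] = (-7.7942, 4.5000) + 10.4 * (0.9848, -0.1736) = (-7.7942 + 10.2420, 4.5000 + -1.8059) = (2.4478, 2.6941)
End effector: (2.4478, 2.6941)

Answer: 2.4478 2.6941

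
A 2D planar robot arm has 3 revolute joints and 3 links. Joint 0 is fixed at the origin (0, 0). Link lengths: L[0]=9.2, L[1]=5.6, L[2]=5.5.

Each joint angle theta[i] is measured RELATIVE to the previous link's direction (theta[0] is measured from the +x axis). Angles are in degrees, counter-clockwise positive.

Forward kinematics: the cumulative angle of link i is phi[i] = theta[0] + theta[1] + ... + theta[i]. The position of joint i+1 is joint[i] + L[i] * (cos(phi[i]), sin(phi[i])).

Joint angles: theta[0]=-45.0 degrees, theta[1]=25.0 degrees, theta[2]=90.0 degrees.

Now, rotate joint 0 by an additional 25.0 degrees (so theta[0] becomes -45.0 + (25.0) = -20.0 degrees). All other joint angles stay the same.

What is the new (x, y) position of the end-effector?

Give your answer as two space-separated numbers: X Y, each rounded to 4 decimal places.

joint[0] = (0.0000, 0.0000)  (base)
link 0: phi[0] = -20 = -20 deg
  cos(-20 deg) = 0.9397, sin(-20 deg) = -0.3420
  joint[1] = (0.0000, 0.0000) + 9.2 * (0.9397, -0.3420) = (0.0000 + 8.6452, 0.0000 + -3.1466) = (8.6452, -3.1466)
link 1: phi[1] = -20 + 25 = 5 deg
  cos(5 deg) = 0.9962, sin(5 deg) = 0.0872
  joint[2] = (8.6452, -3.1466) + 5.6 * (0.9962, 0.0872) = (8.6452 + 5.5787, -3.1466 + 0.4881) = (14.2239, -2.6585)
link 2: phi[2] = -20 + 25 + 90 = 95 deg
  cos(95 deg) = -0.0872, sin(95 deg) = 0.9962
  joint[3] = (14.2239, -2.6585) + 5.5 * (-0.0872, 0.9962) = (14.2239 + -0.4794, -2.6585 + 5.4791) = (13.7445, 2.8206)
End effector: (13.7445, 2.8206)

Answer: 13.7445 2.8206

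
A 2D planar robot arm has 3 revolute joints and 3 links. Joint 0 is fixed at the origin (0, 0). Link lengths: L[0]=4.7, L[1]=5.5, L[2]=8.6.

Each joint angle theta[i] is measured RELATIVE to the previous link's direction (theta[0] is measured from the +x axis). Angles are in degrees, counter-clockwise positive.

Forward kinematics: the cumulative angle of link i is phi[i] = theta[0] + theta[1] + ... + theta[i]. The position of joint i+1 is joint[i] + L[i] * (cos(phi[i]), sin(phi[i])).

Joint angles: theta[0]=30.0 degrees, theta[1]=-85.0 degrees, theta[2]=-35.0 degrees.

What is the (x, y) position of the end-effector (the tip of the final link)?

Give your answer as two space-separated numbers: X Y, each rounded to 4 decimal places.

joint[0] = (0.0000, 0.0000)  (base)
link 0: phi[0] = 30 = 30 deg
  cos(30 deg) = 0.8660, sin(30 deg) = 0.5000
  joint[1] = (0.0000, 0.0000) + 4.7 * (0.8660, 0.5000) = (0.0000 + 4.0703, 0.0000 + 2.3500) = (4.0703, 2.3500)
link 1: phi[1] = 30 + -85 = -55 deg
  cos(-55 deg) = 0.5736, sin(-55 deg) = -0.8192
  joint[2] = (4.0703, 2.3500) + 5.5 * (0.5736, -0.8192) = (4.0703 + 3.1547, 2.3500 + -4.5053) = (7.2250, -2.1553)
link 2: phi[2] = 30 + -85 + -35 = -90 deg
  cos(-90 deg) = 0.0000, sin(-90 deg) = -1.0000
  joint[3] = (7.2250, -2.1553) + 8.6 * (0.0000, -1.0000) = (7.2250 + 0.0000, -2.1553 + -8.6000) = (7.2250, -10.7553)
End effector: (7.2250, -10.7553)

Answer: 7.2250 -10.7553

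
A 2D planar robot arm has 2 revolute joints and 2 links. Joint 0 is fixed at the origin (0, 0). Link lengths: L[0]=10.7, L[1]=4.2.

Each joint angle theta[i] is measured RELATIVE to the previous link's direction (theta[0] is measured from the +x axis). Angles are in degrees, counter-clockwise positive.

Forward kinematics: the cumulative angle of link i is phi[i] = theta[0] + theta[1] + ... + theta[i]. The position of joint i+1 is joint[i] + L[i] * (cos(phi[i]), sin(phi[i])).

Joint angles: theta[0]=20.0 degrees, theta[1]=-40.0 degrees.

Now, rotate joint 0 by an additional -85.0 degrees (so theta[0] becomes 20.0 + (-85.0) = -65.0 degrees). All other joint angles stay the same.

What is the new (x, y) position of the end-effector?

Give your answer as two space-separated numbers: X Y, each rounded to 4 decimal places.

Answer: 3.4350 -13.7544

Derivation:
joint[0] = (0.0000, 0.0000)  (base)
link 0: phi[0] = -65 = -65 deg
  cos(-65 deg) = 0.4226, sin(-65 deg) = -0.9063
  joint[1] = (0.0000, 0.0000) + 10.7 * (0.4226, -0.9063) = (0.0000 + 4.5220, 0.0000 + -9.6975) = (4.5220, -9.6975)
link 1: phi[1] = -65 + -40 = -105 deg
  cos(-105 deg) = -0.2588, sin(-105 deg) = -0.9659
  joint[2] = (4.5220, -9.6975) + 4.2 * (-0.2588, -0.9659) = (4.5220 + -1.0870, -9.6975 + -4.0569) = (3.4350, -13.7544)
End effector: (3.4350, -13.7544)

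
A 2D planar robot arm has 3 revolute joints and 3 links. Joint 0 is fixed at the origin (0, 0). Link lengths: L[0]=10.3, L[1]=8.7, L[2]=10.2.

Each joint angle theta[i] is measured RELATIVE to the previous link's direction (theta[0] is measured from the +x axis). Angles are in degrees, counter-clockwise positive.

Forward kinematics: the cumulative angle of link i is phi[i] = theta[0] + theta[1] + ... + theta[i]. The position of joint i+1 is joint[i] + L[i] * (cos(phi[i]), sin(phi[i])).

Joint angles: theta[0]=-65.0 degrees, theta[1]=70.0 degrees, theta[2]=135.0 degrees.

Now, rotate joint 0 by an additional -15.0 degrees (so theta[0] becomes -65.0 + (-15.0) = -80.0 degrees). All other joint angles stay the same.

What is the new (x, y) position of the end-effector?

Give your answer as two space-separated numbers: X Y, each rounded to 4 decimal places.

Answer: 4.5059 -3.2989

Derivation:
joint[0] = (0.0000, 0.0000)  (base)
link 0: phi[0] = -80 = -80 deg
  cos(-80 deg) = 0.1736, sin(-80 deg) = -0.9848
  joint[1] = (0.0000, 0.0000) + 10.3 * (0.1736, -0.9848) = (0.0000 + 1.7886, 0.0000 + -10.1435) = (1.7886, -10.1435)
link 1: phi[1] = -80 + 70 = -10 deg
  cos(-10 deg) = 0.9848, sin(-10 deg) = -0.1736
  joint[2] = (1.7886, -10.1435) + 8.7 * (0.9848, -0.1736) = (1.7886 + 8.5678, -10.1435 + -1.5107) = (10.3564, -11.6543)
link 2: phi[2] = -80 + 70 + 135 = 125 deg
  cos(125 deg) = -0.5736, sin(125 deg) = 0.8192
  joint[3] = (10.3564, -11.6543) + 10.2 * (-0.5736, 0.8192) = (10.3564 + -5.8505, -11.6543 + 8.3554) = (4.5059, -3.2989)
End effector: (4.5059, -3.2989)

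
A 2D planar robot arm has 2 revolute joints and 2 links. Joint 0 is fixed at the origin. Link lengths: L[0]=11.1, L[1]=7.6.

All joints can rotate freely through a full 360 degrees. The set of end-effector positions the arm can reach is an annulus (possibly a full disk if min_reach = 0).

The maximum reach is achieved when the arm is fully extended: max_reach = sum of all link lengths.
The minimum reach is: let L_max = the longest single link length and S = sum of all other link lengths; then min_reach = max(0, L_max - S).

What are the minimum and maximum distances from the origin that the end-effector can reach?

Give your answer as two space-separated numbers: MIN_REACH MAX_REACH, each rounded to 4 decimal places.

Link lengths: [11.1, 7.6]
max_reach = 11.1 + 7.6 = 18.7
L_max = max([11.1, 7.6]) = 11.1
S (sum of others) = 18.7 - 11.1 = 7.6
min_reach = max(0, 11.1 - 7.6) = max(0, 3.5) = 3.5

Answer: 3.5000 18.7000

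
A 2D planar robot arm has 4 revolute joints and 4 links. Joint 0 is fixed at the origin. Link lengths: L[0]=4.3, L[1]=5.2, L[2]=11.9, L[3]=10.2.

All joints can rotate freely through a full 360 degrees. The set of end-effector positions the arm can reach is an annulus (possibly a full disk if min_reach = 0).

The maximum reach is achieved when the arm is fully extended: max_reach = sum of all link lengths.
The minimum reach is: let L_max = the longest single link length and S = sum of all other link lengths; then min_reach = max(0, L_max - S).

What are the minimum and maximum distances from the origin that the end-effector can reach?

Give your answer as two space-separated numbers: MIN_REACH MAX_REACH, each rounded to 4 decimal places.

Link lengths: [4.3, 5.2, 11.9, 10.2]
max_reach = 4.3 + 5.2 + 11.9 + 10.2 = 31.6
L_max = max([4.3, 5.2, 11.9, 10.2]) = 11.9
S (sum of others) = 31.6 - 11.9 = 19.7
min_reach = max(0, 11.9 - 19.7) = max(0, -7.8) = 0

Answer: 0.0000 31.6000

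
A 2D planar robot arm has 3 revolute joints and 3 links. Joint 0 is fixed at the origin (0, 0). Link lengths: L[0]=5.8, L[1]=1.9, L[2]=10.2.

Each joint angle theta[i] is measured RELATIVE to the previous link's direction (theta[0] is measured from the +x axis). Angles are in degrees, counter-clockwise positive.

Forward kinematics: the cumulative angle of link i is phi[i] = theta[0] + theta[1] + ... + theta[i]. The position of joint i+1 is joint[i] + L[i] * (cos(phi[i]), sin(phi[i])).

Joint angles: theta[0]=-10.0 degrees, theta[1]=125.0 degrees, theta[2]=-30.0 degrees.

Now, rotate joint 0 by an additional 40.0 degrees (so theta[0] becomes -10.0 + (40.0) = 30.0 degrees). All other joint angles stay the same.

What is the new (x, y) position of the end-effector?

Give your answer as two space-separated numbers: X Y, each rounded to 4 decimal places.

Answer: -2.5495 12.0583

Derivation:
joint[0] = (0.0000, 0.0000)  (base)
link 0: phi[0] = 30 = 30 deg
  cos(30 deg) = 0.8660, sin(30 deg) = 0.5000
  joint[1] = (0.0000, 0.0000) + 5.8 * (0.8660, 0.5000) = (0.0000 + 5.0229, 0.0000 + 2.9000) = (5.0229, 2.9000)
link 1: phi[1] = 30 + 125 = 155 deg
  cos(155 deg) = -0.9063, sin(155 deg) = 0.4226
  joint[2] = (5.0229, 2.9000) + 1.9 * (-0.9063, 0.4226) = (5.0229 + -1.7220, 2.9000 + 0.8030) = (3.3010, 3.7030)
link 2: phi[2] = 30 + 125 + -30 = 125 deg
  cos(125 deg) = -0.5736, sin(125 deg) = 0.8192
  joint[3] = (3.3010, 3.7030) + 10.2 * (-0.5736, 0.8192) = (3.3010 + -5.8505, 3.7030 + 8.3554) = (-2.5495, 12.0583)
End effector: (-2.5495, 12.0583)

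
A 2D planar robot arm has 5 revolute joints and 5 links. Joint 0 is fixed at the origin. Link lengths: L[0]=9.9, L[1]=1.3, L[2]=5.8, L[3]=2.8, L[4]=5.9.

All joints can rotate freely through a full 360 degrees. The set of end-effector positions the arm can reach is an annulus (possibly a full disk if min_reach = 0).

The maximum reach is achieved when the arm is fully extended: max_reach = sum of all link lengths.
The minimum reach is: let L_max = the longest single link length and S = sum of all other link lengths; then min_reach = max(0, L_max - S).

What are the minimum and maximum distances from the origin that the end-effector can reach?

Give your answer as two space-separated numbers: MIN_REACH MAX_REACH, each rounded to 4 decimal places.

Answer: 0.0000 25.7000

Derivation:
Link lengths: [9.9, 1.3, 5.8, 2.8, 5.9]
max_reach = 9.9 + 1.3 + 5.8 + 2.8 + 5.9 = 25.7
L_max = max([9.9, 1.3, 5.8, 2.8, 5.9]) = 9.9
S (sum of others) = 25.7 - 9.9 = 15.8
min_reach = max(0, 9.9 - 15.8) = max(0, -5.9) = 0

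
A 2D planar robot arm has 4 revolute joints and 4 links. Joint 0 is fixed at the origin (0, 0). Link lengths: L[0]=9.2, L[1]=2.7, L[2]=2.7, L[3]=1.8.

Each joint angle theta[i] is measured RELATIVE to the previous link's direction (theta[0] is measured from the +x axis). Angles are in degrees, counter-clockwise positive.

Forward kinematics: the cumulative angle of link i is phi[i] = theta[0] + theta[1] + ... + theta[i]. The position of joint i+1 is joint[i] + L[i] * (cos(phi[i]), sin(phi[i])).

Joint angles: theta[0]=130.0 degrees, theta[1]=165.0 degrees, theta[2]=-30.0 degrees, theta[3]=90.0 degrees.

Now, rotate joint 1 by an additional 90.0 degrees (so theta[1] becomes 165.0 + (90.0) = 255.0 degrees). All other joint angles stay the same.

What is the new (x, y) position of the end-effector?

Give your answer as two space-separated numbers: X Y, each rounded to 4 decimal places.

joint[0] = (0.0000, 0.0000)  (base)
link 0: phi[0] = 130 = 130 deg
  cos(130 deg) = -0.6428, sin(130 deg) = 0.7660
  joint[1] = (0.0000, 0.0000) + 9.2 * (-0.6428, 0.7660) = (0.0000 + -5.9136, 0.0000 + 7.0476) = (-5.9136, 7.0476)
link 1: phi[1] = 130 + 255 = 385 deg
  cos(385 deg) = 0.9063, sin(385 deg) = 0.4226
  joint[2] = (-5.9136, 7.0476) + 2.7 * (0.9063, 0.4226) = (-5.9136 + 2.4470, 7.0476 + 1.1411) = (-3.4666, 8.1887)
link 2: phi[2] = 130 + 255 + -30 = 355 deg
  cos(355 deg) = 0.9962, sin(355 deg) = -0.0872
  joint[3] = (-3.4666, 8.1887) + 2.7 * (0.9962, -0.0872) = (-3.4666 + 2.6897, 8.1887 + -0.2353) = (-0.7769, 7.9534)
link 3: phi[3] = 130 + 255 + -30 + 90 = 445 deg
  cos(445 deg) = 0.0872, sin(445 deg) = 0.9962
  joint[4] = (-0.7769, 7.9534) + 1.8 * (0.0872, 0.9962) = (-0.7769 + 0.1569, 7.9534 + 1.7932) = (-0.6200, 9.7465)
End effector: (-0.6200, 9.7465)

Answer: -0.6200 9.7465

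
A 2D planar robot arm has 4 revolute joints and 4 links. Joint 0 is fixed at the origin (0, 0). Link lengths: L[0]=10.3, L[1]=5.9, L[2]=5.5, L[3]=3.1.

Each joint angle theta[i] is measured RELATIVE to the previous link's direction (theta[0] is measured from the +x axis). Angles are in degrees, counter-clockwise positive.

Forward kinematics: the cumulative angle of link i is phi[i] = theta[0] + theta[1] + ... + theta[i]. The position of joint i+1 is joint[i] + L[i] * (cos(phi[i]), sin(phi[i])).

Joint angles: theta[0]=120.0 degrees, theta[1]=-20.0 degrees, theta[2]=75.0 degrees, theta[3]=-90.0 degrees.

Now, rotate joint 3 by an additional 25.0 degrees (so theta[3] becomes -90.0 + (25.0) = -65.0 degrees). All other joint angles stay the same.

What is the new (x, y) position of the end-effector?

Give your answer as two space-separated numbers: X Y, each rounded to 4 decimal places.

joint[0] = (0.0000, 0.0000)  (base)
link 0: phi[0] = 120 = 120 deg
  cos(120 deg) = -0.5000, sin(120 deg) = 0.8660
  joint[1] = (0.0000, 0.0000) + 10.3 * (-0.5000, 0.8660) = (0.0000 + -5.1500, 0.0000 + 8.9201) = (-5.1500, 8.9201)
link 1: phi[1] = 120 + -20 = 100 deg
  cos(100 deg) = -0.1736, sin(100 deg) = 0.9848
  joint[2] = (-5.1500, 8.9201) + 5.9 * (-0.1736, 0.9848) = (-5.1500 + -1.0245, 8.9201 + 5.8104) = (-6.1745, 14.7304)
link 2: phi[2] = 120 + -20 + 75 = 175 deg
  cos(175 deg) = -0.9962, sin(175 deg) = 0.0872
  joint[3] = (-6.1745, 14.7304) + 5.5 * (-0.9962, 0.0872) = (-6.1745 + -5.4791, 14.7304 + 0.4794) = (-11.6536, 15.2098)
link 3: phi[3] = 120 + -20 + 75 + -65 = 110 deg
  cos(110 deg) = -0.3420, sin(110 deg) = 0.9397
  joint[4] = (-11.6536, 15.2098) + 3.1 * (-0.3420, 0.9397) = (-11.6536 + -1.0603, 15.2098 + 2.9130) = (-12.7139, 18.1228)
End effector: (-12.7139, 18.1228)

Answer: -12.7139 18.1228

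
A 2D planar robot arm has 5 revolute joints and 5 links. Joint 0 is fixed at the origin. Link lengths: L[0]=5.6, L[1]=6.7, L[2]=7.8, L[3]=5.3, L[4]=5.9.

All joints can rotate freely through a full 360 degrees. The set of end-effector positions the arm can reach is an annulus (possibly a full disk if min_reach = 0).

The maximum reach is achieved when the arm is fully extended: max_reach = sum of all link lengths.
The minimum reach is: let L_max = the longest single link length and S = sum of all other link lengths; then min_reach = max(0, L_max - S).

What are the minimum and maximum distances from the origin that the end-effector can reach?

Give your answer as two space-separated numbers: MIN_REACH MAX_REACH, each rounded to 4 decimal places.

Link lengths: [5.6, 6.7, 7.8, 5.3, 5.9]
max_reach = 5.6 + 6.7 + 7.8 + 5.3 + 5.9 = 31.3
L_max = max([5.6, 6.7, 7.8, 5.3, 5.9]) = 7.8
S (sum of others) = 31.3 - 7.8 = 23.5
min_reach = max(0, 7.8 - 23.5) = max(0, -15.7) = 0

Answer: 0.0000 31.3000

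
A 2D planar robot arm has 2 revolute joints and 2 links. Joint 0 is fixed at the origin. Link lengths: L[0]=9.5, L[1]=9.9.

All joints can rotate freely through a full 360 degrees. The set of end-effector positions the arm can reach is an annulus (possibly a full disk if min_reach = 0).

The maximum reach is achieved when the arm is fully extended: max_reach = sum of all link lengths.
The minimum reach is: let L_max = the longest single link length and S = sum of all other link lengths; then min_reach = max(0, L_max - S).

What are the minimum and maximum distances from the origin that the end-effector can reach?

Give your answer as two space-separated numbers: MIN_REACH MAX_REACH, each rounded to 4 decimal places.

Link lengths: [9.5, 9.9]
max_reach = 9.5 + 9.9 = 19.4
L_max = max([9.5, 9.9]) = 9.9
S (sum of others) = 19.4 - 9.9 = 9.5
min_reach = max(0, 9.9 - 9.5) = max(0, 0.4) = 0.4

Answer: 0.4000 19.4000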